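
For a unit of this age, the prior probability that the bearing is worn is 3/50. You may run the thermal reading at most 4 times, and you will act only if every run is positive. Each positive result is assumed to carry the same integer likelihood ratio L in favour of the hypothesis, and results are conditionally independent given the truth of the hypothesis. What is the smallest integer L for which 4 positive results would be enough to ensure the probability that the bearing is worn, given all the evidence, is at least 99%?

Prior odds = 0.06/0.94 = 3/47.
Target odds = 0.99/0.01 = 99.
Need L⁴ ≥ 99 ÷ (3/47) = 1551.
6⁴ = 1296 < 1551 ≤ 2401 = 7⁴, so L = 7.

7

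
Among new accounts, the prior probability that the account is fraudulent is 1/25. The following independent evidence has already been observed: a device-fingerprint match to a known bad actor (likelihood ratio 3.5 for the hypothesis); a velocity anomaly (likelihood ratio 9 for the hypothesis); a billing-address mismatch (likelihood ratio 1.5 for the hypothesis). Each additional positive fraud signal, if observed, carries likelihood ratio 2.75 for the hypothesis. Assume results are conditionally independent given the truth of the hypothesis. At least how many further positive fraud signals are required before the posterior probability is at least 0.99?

4

Prior odds = 0.04/0.96 = 1/24.
Combined Bayes factor of the evidence already in hand = 3.5 × 9 × 1.5 = 47.25.
Odds after that evidence = (1/24) × 47.25 = 1.96875.
Target odds = 0.99/0.01 = 99.
Need 2.75ⁿ ≥ 99 ÷ 1.96875 = 352/7.
2.75³ = 20.796875 falls short of 352/7 but 2.75⁴ = 57.19140625 reaches it, so n = 4.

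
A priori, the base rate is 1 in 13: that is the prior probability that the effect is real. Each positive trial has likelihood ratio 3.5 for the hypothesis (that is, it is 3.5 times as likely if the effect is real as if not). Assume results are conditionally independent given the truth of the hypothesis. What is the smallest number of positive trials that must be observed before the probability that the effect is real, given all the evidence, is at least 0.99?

6

Prior odds = (1/13)/(12/13) = 1/12.
Likelihood ratio per positive trial = 3.5.
Target odds: 0.99 ÷ 0.01 = 99.
Need (1/12) × 3.5ⁿ ≥ 99, i.e. 3.5ⁿ ≥ 1188.
3.5⁵ = 525.21875 falls short of 1188 but 3.5⁶ = 1838.265625 reaches it, so n = 6.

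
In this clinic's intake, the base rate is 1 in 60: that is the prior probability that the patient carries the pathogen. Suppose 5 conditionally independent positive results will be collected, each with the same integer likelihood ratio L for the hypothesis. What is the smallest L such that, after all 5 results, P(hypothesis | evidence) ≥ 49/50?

5

Prior odds = (1/60)/(59/60) = 1/59.
Target odds = 0.98/0.02 = 49.
Need L⁵ ≥ 49 ÷ (1/59) = 2891.
4⁵ = 1024 < 2891 ≤ 3125 = 5⁵, so L = 5.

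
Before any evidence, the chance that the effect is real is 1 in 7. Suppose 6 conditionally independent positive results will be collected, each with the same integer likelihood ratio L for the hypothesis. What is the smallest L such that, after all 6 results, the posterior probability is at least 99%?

Prior odds = (1/7)/(6/7) = 1/6.
Target odds = 0.99/0.01 = 99.
Need L⁶ ≥ 99 ÷ (1/6) = 594.
2⁶ = 64 < 594 ≤ 729 = 3⁶, so L = 3.

3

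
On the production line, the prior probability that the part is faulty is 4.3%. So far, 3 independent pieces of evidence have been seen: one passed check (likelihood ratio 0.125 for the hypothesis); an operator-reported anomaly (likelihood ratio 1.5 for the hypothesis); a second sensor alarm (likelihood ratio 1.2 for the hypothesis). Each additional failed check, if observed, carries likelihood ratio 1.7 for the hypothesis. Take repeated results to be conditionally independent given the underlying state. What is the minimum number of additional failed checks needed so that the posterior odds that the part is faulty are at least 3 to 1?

11

Prior odds = 0.043/0.957 = 43/957.
Combined Bayes factor of the evidence already in hand = 0.125 × 1.5 × 1.2 = 0.225.
Odds after that evidence = (43/957) × 0.225 = 129/12760.
Target odds = 3.
Need 1.7ⁿ ≥ 3 ÷ (129/12760) = 12760/43.
1.7¹⁰ ≈201.599 falls short of 12760/43 but 1.7¹¹ ≈342.719 reaches it, so n = 11.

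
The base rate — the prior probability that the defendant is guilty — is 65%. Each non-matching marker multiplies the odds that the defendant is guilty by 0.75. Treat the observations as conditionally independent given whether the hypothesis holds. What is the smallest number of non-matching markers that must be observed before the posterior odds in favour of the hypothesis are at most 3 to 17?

9

Prior odds: 0.65 ÷ 0.35 = 13/7.
Likelihood ratio per non-matching marker = 0.75.
Target odds = 3/17.
Need (13/7) × 0.75ⁿ ≤ 3/17, i.e. 0.75ⁿ ≤ 21/221.
0.75⁸ = 6561/65536 is still above 21/221 but 0.75⁹ = 19683/262144 is at or below it, so n = 9.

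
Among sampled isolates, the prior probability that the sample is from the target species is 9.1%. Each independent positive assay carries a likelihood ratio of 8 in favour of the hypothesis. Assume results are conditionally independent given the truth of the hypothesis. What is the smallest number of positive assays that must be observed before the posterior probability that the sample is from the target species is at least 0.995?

4

Prior odds: 0.091 ÷ 0.909 = 91/909.
Likelihood ratio per positive assay = 8.
Target posterior odds = 0.995/0.005 = 199.
Need (91/909) × 8ⁿ ≥ 199, i.e. 8ⁿ ≥ 180891/91.
8³ = 512 falls short of 180891/91 but 8⁴ = 4096 reaches it, so n = 4.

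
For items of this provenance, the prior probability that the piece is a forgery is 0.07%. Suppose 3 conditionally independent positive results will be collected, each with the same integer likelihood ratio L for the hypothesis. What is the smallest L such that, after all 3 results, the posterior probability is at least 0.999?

113

Prior odds = 0.0007/0.9993 = 7/9993.
Target odds = 0.999/0.001 = 999.
Need L³ ≥ 999 ÷ (7/9993) = 9983007/7.
112³ = 1404928 < 9983007/7 ≤ 1442897 = 113³, so L = 113.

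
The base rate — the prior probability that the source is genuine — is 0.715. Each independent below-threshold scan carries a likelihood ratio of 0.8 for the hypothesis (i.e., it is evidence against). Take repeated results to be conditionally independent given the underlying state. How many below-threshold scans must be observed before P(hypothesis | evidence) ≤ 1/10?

14

Prior odds: 0.715 ÷ 0.285 = 143/57.
Likelihood ratio per below-threshold scan = 0.8.
Target posterior odds = 0.1/0.9 = 1/9.
Need (143/57) × 0.8ⁿ ≤ 1/9, i.e. 0.8ⁿ ≤ 19/429.
0.8¹³ ≈0.0549756 is still above 19/429 but 0.8¹⁴ ≈0.0439805 is at or below it, so n = 14.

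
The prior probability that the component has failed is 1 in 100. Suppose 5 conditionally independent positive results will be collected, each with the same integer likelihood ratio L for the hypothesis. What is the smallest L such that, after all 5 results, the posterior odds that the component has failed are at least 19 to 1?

Prior odds = 0.01/0.99 = 1/99.
Target odds = 19.
Need L⁵ ≥ 19 ÷ (1/99) = 1881.
4⁵ = 1024 < 1881 ≤ 3125 = 5⁵, so L = 5.

5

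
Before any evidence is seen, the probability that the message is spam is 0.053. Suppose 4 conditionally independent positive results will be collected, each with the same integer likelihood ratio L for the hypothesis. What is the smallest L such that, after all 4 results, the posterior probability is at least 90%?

4

Prior odds = 0.053/0.947 = 53/947.
Target odds = 0.9/0.1 = 9.
Need L⁴ ≥ 9 ÷ (53/947) = 8523/53.
3⁴ = 81 < 8523/53 ≤ 256 = 4⁴, so L = 4.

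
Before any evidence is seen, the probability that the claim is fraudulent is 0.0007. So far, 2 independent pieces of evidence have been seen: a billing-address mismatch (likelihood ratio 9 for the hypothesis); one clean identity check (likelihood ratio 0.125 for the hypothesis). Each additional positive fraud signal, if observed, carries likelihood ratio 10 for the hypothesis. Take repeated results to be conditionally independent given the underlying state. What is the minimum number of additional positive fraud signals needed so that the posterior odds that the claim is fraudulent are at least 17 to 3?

Prior odds = 0.0007/0.9993 = 7/9993.
Combined Bayes factor of the evidence already in hand = 9 × 0.125 = 1.125.
Odds after that evidence = (7/9993) × 1.125 = 21/26648.
Target odds = 17/3.
Need 10ⁿ ≥ 17/3 ÷ (21/26648) = 453016/63.
10³ = 1000 falls short of 453016/63 but 10⁴ = 10000 reaches it, so n = 4.

4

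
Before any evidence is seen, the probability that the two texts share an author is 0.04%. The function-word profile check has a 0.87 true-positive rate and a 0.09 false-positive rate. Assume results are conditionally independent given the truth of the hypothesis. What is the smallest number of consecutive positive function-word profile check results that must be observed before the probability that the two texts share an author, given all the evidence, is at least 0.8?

Prior odds = 0.0004/0.9996 = 1/2499.
Likelihood ratio of a positive result = 0.87/0.09 = 29/3.
Target odds: 0.8 ÷ 0.2 = 4.
Require (29/3)ⁿ ≥ 4 ÷ (1/2499) = 9996.
(29/3)⁴ = 707281/81 falls short of 9996 but (29/3)⁵ = 20511149/243 reaches it, so n = 5.

5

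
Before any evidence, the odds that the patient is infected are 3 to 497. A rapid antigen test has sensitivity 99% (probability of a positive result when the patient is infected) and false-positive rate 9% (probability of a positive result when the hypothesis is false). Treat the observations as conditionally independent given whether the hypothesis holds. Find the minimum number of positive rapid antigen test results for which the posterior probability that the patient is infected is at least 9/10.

Prior odds = 3/497.
Likelihood ratio of a positive result = 0.99/0.09 = 11.
Target posterior odds = 0.9/0.1 = 9.
Require 11ⁿ ≥ 9 ÷ (3/497) = 1491.
11³ = 1331 falls short of 1491 but 11⁴ = 14641 reaches it, so n = 4.

4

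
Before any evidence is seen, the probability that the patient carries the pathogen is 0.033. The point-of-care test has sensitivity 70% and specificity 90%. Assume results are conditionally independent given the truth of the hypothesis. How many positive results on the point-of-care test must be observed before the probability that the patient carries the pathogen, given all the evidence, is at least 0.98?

Prior odds: 0.033 ÷ 0.967 = 33/967.
False-positive rate = 1 − 0.9 = 0.1; likelihood ratio of a positive = 0.7/0.1 = 7.
Target posterior odds = 0.98/0.02 = 49.
Require 7ⁿ ≥ 49 ÷ (33/967) = 47383/33.
7³ = 343 falls short of 47383/33 but 7⁴ = 2401 reaches it, so n = 4.

4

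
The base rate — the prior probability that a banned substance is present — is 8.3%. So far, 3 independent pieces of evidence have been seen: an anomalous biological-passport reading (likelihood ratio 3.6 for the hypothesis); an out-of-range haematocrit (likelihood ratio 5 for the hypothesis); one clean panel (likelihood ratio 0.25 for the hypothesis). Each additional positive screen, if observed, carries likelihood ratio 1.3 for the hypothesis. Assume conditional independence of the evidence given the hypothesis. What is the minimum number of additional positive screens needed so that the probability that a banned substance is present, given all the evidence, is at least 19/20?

15

Prior odds = 0.083/0.917 = 83/917.
Combined Bayes factor of the evidence already in hand = 3.6 × 5 × 0.25 = 4.5.
Odds after that evidence = (83/917) × 4.5 = 747/1834.
Target odds = 0.95/0.05 = 19.
Need 1.3ⁿ ≥ 19 ÷ (747/1834) = 34846/747.
1.3¹⁴ ≈39.3738 falls short of 34846/747 but 1.3¹⁵ ≈51.1859 reaches it, so n = 15.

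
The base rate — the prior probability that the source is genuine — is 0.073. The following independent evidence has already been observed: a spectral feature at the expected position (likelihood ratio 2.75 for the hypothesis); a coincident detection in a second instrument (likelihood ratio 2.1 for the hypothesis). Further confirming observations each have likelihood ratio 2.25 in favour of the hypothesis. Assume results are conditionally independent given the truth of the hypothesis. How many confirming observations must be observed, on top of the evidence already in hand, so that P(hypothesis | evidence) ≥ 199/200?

Prior odds = 0.073/0.927 = 73/927.
Combined Bayes factor of the evidence already in hand = 2.75 × 2.1 = 5.775.
Odds after that evidence = (73/927) × 5.775 = 5621/12360.
Target odds = 0.995/0.005 = 199.
Need 2.25ⁿ ≥ 199 ÷ (5621/12360) = 2459640/5621.
2.25⁷ = 4782969/16384 falls short of 2459640/5621 but 2.25⁸ = 43046721/65536 reaches it, so n = 8.

8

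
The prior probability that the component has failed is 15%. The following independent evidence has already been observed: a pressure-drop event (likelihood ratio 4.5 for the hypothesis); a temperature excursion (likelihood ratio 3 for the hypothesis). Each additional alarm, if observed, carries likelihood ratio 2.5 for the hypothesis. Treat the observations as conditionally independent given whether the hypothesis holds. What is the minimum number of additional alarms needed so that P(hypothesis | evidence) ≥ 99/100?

5

Prior odds = 0.15/0.85 = 3/17.
Combined Bayes factor of the evidence already in hand = 4.5 × 3 = 13.5.
Odds after that evidence = (3/17) × 13.5 = 81/34.
Target odds = 0.99/0.01 = 99.
Need 2.5ⁿ ≥ 99 ÷ (81/34) = 374/9.
2.5⁴ = 39.0625 falls short of 374/9 but 2.5⁵ = 97.65625 reaches it, so n = 5.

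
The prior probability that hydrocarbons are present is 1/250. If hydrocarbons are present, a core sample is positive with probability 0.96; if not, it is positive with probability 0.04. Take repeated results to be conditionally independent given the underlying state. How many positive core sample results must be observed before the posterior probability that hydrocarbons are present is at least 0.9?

Prior odds = 0.004/0.996 = 1/249.
Likelihood ratio of a positive = 0.96/0.04 = 24.
Target posterior odds = 0.9/0.1 = 9.
Need (1/249) × 24ⁿ ≥ 9, i.e. 24ⁿ ≥ 2241.
24² = 576 falls short of 2241 but 24³ = 13824 reaches it, so n = 3.

3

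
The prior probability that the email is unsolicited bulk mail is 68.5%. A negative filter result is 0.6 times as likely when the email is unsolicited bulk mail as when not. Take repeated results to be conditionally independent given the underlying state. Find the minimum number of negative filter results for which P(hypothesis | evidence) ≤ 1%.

Prior odds = 0.685/0.315 = 137/63.
Likelihood ratio per negative filter result = 0.6.
Target posterior odds = 0.01/0.99 = 1/99.
Need (137/63) × 0.6ⁿ ≤ 1/99, i.e. 0.6ⁿ ≤ 7/1507.
0.6¹⁰ = 59049/9765625 is still above 7/1507 but 0.6¹¹ = 177147/48828125 is at or below it, so n = 11.

11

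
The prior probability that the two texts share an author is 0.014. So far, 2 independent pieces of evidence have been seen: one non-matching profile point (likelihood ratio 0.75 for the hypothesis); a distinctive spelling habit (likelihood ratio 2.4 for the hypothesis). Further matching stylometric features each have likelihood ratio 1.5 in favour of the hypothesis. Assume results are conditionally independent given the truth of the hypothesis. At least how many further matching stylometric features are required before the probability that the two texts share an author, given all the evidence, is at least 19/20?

Prior odds = 0.014/0.986 = 7/493.
Combined Bayes factor of the evidence already in hand = 0.75 × 2.4 = 1.8.
Odds after that evidence = (7/493) × 1.8 = 63/2465.
Target odds = 0.95/0.05 = 19.
Need 1.5ⁿ ≥ 19 ÷ (63/2465) = 46835/63.
1.5¹⁶ = 43046721/65536 falls short of 46835/63 but 1.5¹⁷ = 129140163/131072 reaches it, so n = 17.

17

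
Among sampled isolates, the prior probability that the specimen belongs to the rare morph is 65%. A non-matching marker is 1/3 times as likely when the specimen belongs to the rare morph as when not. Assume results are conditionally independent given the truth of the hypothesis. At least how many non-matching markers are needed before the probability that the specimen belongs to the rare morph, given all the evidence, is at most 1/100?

5

Prior odds = 0.65/0.35 = 13/7.
Likelihood ratio per non-matching marker = 1/3.
Target odds: 0.01 ÷ 0.99 = 1/99.
Require (1/3)ⁿ ≤ 1/99 ÷ (13/7) = 7/1287.
(1/3)⁴ = 1/81 is still above 7/1287 but (1/3)⁵ = 1/243 is at or below it, so n = 5.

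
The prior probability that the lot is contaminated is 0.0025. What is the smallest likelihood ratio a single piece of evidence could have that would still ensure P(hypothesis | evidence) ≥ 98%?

19551

Prior odds = 0.0025/0.9975 = 1/399.
Target odds = 0.98/0.02 = 49.
Required Bayes factor = 49 ÷ (1/399) = 19551.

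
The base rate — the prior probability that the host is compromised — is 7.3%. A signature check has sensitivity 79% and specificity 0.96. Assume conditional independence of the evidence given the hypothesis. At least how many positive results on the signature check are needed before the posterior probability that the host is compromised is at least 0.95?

Prior odds: 0.073 ÷ 0.927 = 73/927.
False-positive rate = 1 − 0.96 = 0.04; likelihood ratio of a positive = 0.79/0.04 = 19.75.
Target odds: 0.95 ÷ 0.05 = 19.
Need (73/927) × 19.75ⁿ ≥ 19, i.e. 19.75ⁿ ≥ 17613/73.
19.75¹ = 19.75 falls short of 17613/73 but 19.75² = 390.0625 reaches it, so n = 2.

2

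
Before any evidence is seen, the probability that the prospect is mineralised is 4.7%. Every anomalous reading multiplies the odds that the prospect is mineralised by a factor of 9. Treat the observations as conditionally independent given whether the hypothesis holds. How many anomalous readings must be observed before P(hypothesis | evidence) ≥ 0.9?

3

Prior odds = 0.047/0.953 = 47/953.
Likelihood ratio per anomalous reading = 9.
Target odds: 0.9 ÷ 0.1 = 9.
Require 9ⁿ ≥ 9 ÷ (47/953) = 8577/47.
9² = 81 falls short of 8577/47 but 9³ = 729 reaches it, so n = 3.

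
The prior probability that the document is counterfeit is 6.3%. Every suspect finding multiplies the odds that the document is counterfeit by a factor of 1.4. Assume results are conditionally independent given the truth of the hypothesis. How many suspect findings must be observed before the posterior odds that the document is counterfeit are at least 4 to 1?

Prior odds = 0.063/0.937 = 63/937.
Likelihood ratio per suspect finding = 1.4.
Target odds = 4.
Need (63/937) × 1.4ⁿ ≥ 4, i.e. 1.4ⁿ ≥ 3748/63.
1.4¹² ≈56.6939 falls short of 3748/63 but 1.4¹³ ≈79.3715 reaches it, so n = 13.

13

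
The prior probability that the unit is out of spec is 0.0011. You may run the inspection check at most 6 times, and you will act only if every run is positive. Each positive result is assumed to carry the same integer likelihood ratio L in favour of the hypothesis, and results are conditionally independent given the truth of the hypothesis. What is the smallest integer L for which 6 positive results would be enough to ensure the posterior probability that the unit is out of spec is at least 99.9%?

10

Prior odds = 0.0011/0.9989 = 11/9989.
Target odds = 0.999/0.001 = 999.
Need L⁶ ≥ 999 ÷ (11/9989) = 9979011/11.
9⁶ = 531441 < 9979011/11 ≤ 1000000 = 10⁶, so L = 10.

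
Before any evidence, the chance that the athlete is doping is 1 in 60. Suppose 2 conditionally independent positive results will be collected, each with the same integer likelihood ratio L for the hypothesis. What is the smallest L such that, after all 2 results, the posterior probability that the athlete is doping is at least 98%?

54

Prior odds = (1/60)/(59/60) = 1/59.
Target odds = 0.98/0.02 = 49.
Need L² ≥ 49 ÷ (1/59) = 2891.
53² = 2809 < 2891 ≤ 2916 = 54², so L = 54.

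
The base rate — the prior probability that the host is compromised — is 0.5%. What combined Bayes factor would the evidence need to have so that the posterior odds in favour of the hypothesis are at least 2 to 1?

398

Prior odds = 0.005/0.995 = 1/199.
Target odds = 2.
Required Bayes factor = 2 ÷ (1/199) = 398.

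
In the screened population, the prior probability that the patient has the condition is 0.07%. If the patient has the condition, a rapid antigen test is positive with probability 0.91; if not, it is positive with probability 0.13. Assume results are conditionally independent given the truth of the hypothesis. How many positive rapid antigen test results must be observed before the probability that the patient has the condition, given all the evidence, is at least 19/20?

Prior odds: 0.0007 ÷ 0.9993 = 7/9993.
Likelihood ratio of a positive = 0.91/0.13 = 7.
Target odds: 0.95 ÷ 0.05 = 19.
Need (7/9993) × 7ⁿ ≥ 19, i.e. 7ⁿ ≥ 189867/7.
7⁵ = 16807 falls short of 189867/7 but 7⁶ = 117649 reaches it, so n = 6.

6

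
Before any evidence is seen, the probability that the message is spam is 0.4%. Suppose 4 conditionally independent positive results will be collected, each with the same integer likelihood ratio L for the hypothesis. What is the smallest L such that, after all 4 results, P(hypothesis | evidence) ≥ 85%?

Prior odds = 0.004/0.996 = 1/249.
Target odds = 0.85/0.15 = 17/3.
Need L⁴ ≥ 17/3 ÷ (1/249) = 1411.
6⁴ = 1296 < 1411 ≤ 2401 = 7⁴, so L = 7.

7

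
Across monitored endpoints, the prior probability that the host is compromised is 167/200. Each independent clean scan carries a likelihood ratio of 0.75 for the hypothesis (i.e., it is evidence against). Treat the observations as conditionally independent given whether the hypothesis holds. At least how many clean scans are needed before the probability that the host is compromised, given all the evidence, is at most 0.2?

Prior odds: 0.835 ÷ 0.165 = 167/33.
Likelihood ratio per clean scan = 0.75.
Target posterior odds = 0.2/0.8 = 0.25.
Require 0.75ⁿ ≤ 0.25 ÷ (167/33) = 33/668.
0.75¹⁰ = 59049/1048576 is still above 33/668 but 0.75¹¹ = 177147/4194304 is at or below it, so n = 11.

11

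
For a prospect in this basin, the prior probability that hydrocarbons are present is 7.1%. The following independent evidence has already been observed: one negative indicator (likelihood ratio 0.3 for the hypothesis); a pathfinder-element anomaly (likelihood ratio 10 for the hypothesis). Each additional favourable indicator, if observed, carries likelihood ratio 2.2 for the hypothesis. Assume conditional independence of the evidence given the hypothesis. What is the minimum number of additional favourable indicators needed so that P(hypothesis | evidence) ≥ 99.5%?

Prior odds = 0.071/0.929 = 71/929.
Combined Bayes factor of the evidence already in hand = 0.3 × 10 = 3.
Odds after that evidence = (71/929) × 3 = 213/929.
Target odds = 0.995/0.005 = 199.
Need 2.2ⁿ ≥ 199 ÷ (213/929) = 184871/213.
2.2⁸ = 214358881/390625 falls short of 184871/213 but 2.2⁹ ≈1207.27 reaches it, so n = 9.

9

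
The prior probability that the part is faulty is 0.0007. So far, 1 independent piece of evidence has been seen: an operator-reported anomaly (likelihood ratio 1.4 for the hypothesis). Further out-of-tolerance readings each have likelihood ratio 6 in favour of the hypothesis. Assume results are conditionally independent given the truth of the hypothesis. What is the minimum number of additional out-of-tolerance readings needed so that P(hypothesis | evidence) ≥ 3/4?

Prior odds = 0.0007/0.9993 = 7/9993.
Bayes factor of the evidence already in hand = 1.4.
Odds after that evidence = (7/9993) × 1.4 = 49/49965.
Target odds = 0.75/0.25 = 3.
Need 6ⁿ ≥ 3 ÷ (49/49965) = 149895/49.
6⁴ = 1296 falls short of 149895/49 but 6⁵ = 7776 reaches it, so n = 5.

5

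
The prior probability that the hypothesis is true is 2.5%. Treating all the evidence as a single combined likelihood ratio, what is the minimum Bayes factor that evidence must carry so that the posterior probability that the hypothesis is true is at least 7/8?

273

Prior odds = 0.025/0.975 = 1/39.
Target odds = 0.875/0.125 = 7.
Required Bayes factor = 7 ÷ (1/39) = 273.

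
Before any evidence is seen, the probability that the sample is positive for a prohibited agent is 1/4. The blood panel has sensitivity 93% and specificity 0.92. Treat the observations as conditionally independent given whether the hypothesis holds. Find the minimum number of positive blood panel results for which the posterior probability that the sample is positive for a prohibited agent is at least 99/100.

Prior odds = 0.25/0.75 = 1/3.
False-positive rate = 1 − 0.92 = 0.08; likelihood ratio of a positive = 0.93/0.08 = 11.625.
Target odds: 0.99 ÷ 0.01 = 99.
Need (1/3) × 11.625ⁿ ≥ 99, i.e. 11.625ⁿ ≥ 297.
11.625² = 135.140625 falls short of 297 but 11.625³ = 804357/512 reaches it, so n = 3.

3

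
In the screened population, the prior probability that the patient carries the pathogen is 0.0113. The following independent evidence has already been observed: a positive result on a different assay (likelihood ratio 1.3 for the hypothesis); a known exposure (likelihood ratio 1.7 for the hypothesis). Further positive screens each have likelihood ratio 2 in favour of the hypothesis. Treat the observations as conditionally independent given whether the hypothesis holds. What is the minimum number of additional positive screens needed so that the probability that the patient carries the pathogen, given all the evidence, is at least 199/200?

13

Prior odds = 0.0113/0.9887 = 113/9887.
Combined Bayes factor of the evidence already in hand = 1.3 × 1.7 = 2.21.
Odds after that evidence = (113/9887) × 2.21 = 24973/988700.
Target odds = 0.995/0.005 = 199.
Need 2ⁿ ≥ 199 ÷ (24973/988700) = 196751300/24973.
2¹² = 4096 falls short of 196751300/24973 but 2¹³ = 8192 reaches it, so n = 13.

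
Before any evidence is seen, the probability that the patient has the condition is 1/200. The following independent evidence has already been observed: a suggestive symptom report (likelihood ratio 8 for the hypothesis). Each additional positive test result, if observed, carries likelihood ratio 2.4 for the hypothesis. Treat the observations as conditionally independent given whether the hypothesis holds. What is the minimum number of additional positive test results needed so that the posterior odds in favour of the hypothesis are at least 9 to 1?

Prior odds = 0.005/0.995 = 1/199.
Bayes factor of the evidence already in hand = 8.
Odds after that evidence = (1/199) × 8 = 8/199.
Target odds = 9.
Need 2.4ⁿ ≥ 9 ÷ (8/199) = 223.875.
2.4⁶ = 2985984/15625 falls short of 223.875 but 2.4⁷ = 35831808/78125 reaches it, so n = 7.

7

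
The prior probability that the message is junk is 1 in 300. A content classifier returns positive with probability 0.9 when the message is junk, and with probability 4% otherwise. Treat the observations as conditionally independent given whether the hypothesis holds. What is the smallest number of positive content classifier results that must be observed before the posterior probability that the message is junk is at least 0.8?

3

Prior odds = (1/300)/(299/300) = 1/299.
Likelihood ratio of a positive result = 0.9/0.04 = 22.5.
Target posterior odds = 0.8/0.2 = 4.
Require 22.5ⁿ ≥ 4 ÷ (1/299) = 1196.
22.5² = 506.25 falls short of 1196 but 22.5³ = 11390.625 reaches it, so n = 3.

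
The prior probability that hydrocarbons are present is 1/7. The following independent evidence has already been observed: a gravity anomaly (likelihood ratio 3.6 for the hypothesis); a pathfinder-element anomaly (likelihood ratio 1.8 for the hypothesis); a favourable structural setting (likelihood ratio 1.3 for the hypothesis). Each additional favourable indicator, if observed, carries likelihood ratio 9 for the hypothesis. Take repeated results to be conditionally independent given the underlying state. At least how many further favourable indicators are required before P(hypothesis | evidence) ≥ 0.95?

2

Prior odds = (1/7)/(6/7) = 1/6.
Combined Bayes factor of the evidence already in hand = 3.6 × 1.8 × 1.3 = 8.424.
Odds after that evidence = (1/6) × 8.424 = 1.404.
Target odds = 0.95/0.05 = 19.
Need 9ⁿ ≥ 19 ÷ 1.404 = 4750/351.
9¹ = 9 falls short of 4750/351 but 9² = 81 reaches it, so n = 2.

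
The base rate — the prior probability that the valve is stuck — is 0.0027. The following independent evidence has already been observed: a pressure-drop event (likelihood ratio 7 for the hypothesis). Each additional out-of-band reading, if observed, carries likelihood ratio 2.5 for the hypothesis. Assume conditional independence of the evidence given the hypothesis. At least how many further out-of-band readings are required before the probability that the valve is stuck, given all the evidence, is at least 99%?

10

Prior odds = 0.0027/0.9973 = 27/9973.
Bayes factor of the evidence already in hand = 7.
Odds after that evidence = (27/9973) × 7 = 189/9973.
Target odds = 0.99/0.01 = 99.
Need 2.5ⁿ ≥ 99 ÷ (189/9973) = 109703/21.
2.5⁹ = 1953125/512 falls short of 109703/21 but 2.5¹⁰ = 9765625/1024 reaches it, so n = 10.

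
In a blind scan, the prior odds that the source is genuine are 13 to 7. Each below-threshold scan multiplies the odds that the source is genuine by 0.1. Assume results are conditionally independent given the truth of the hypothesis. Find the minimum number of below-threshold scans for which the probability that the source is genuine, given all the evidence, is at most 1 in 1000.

Prior odds = 13/7.
Likelihood ratio per below-threshold scan = 0.1.
Target posterior odds = 0.001/0.999 = 1/999.
Require 0.1ⁿ ≤ 1/999 ÷ (13/7) = 7/12987.
0.1³ = 0.001 is still above 7/12987 but 0.1⁴ = 0.0001 is at or below it, so n = 4.

4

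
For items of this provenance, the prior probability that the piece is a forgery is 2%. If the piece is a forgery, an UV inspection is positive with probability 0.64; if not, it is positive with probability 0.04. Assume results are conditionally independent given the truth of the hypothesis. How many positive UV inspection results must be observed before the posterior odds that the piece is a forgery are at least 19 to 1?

Prior odds = 0.02/0.98 = 1/49.
Likelihood ratio of a positive = 0.64/0.04 = 16.
Target odds = 19.
Require 16ⁿ ≥ 19 ÷ (1/49) = 931.
16² = 256 falls short of 931 but 16³ = 4096 reaches it, so n = 3.

3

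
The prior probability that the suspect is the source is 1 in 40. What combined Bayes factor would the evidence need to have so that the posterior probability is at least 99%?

Prior odds = 0.025/0.975 = 1/39.
Target odds = 0.99/0.01 = 99.
Required Bayes factor = 99 ÷ (1/39) = 3861.

3861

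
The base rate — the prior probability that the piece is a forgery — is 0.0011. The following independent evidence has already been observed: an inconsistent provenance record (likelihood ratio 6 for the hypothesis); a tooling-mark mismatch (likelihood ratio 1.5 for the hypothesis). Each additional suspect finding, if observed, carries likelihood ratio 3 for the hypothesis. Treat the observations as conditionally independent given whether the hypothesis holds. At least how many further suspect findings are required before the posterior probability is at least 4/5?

Prior odds = 0.0011/0.9989 = 11/9989.
Combined Bayes factor of the evidence already in hand = 6 × 1.5 = 9.
Odds after that evidence = (11/9989) × 9 = 99/9989.
Target odds = 0.8/0.2 = 4.
Need 3ⁿ ≥ 4 ÷ (99/9989) = 39956/99.
3⁵ = 243 falls short of 39956/99 but 3⁶ = 729 reaches it, so n = 6.

6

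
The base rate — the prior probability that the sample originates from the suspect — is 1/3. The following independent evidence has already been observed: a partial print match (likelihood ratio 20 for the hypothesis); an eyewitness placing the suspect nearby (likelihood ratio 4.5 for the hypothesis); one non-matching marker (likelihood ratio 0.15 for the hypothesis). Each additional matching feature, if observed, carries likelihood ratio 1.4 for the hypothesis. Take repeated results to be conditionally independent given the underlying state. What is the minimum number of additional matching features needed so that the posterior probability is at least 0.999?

Prior odds = (1/3)/(2/3) = 0.5.
Combined Bayes factor of the evidence already in hand = 20 × 4.5 × 0.15 = 13.5.
Odds after that evidence = 0.5 × 13.5 = 6.75.
Target odds = 0.999/0.001 = 999.
Need 1.4ⁿ ≥ 999 ÷ 6.75 = 148.
1.4¹⁴ ≈111.12 falls short of 148 but 1.4¹⁵ ≈155.568 reaches it, so n = 15.

15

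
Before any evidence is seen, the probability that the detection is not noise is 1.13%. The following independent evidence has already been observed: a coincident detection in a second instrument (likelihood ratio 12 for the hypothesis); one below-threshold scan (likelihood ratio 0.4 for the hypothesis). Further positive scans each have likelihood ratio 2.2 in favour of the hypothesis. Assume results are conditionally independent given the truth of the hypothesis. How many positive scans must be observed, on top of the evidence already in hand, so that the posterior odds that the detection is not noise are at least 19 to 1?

Prior odds = 0.0113/0.9887 = 113/9887.
Combined Bayes factor of the evidence already in hand = 12 × 0.4 = 4.8.
Odds after that evidence = (113/9887) × 4.8 = 2712/49435.
Target odds = 19.
Need 2.2ⁿ ≥ 19 ÷ (2712/49435) = 939265/2712.
2.2⁷ = 19487171/78125 falls short of 939265/2712 but 2.2⁸ = 214358881/390625 reaches it, so n = 8.

8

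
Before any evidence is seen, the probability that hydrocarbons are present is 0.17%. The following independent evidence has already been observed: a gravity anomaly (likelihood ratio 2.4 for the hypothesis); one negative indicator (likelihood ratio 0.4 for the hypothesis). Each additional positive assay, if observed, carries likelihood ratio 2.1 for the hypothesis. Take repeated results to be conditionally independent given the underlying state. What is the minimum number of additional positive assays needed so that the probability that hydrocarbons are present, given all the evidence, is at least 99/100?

15

Prior odds = 0.0017/0.9983 = 17/9983.
Combined Bayes factor of the evidence already in hand = 2.4 × 0.4 = 0.96.
Odds after that evidence = (17/9983) × 0.96 = 408/249575.
Target odds = 0.99/0.01 = 99.
Need 2.1ⁿ ≥ 99 ÷ (408/249575) = 8235975/136.
2.1¹⁴ ≈32439.2 falls short of 8235975/136 but 2.1¹⁵ ≈68122.3 reaches it, so n = 15.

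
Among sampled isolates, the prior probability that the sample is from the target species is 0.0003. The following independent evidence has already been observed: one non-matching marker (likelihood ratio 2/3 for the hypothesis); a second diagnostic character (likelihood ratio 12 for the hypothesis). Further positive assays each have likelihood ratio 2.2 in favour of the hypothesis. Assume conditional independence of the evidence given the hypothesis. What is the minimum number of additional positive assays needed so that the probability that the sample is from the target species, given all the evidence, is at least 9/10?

Prior odds = 0.0003/0.9997 = 3/9997.
Combined Bayes factor of the evidence already in hand = (2/3) × 12 = 8.
Odds after that evidence = (3/9997) × 8 = 24/9997.
Target odds = 0.9/0.1 = 9.
Need 2.2ⁿ ≥ 9 ÷ (24/9997) = 3748.875.
2.2¹⁰ ≈2655.99 falls short of 3748.875 but 2.2¹¹ ≈5843.18 reaches it, so n = 11.

11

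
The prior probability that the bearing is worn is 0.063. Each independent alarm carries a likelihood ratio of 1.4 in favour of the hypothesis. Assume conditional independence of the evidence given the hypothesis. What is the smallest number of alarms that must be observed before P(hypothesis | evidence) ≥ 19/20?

17

Prior odds: 0.063 ÷ 0.937 = 63/937.
Likelihood ratio per alarm = 1.4.
Target posterior odds = 0.95/0.05 = 19.
Need (63/937) × 1.4ⁿ ≥ 19, i.e. 1.4ⁿ ≥ 17803/63.
1.4¹⁶ ≈217.795 falls short of 17803/63 but 1.4¹⁷ ≈304.913 reaches it, so n = 17.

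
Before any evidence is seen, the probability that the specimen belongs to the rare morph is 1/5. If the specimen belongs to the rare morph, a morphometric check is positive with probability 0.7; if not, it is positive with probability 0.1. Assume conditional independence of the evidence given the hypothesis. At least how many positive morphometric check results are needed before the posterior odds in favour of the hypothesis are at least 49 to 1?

3

Prior odds = 0.2/0.8 = 0.25.
Likelihood ratio of a positive = 0.7/0.1 = 7.
Target odds = 49.
Need 0.25 × 7ⁿ ≥ 49, i.e. 7ⁿ ≥ 196.
7² = 49 falls short of 196 but 7³ = 343 reaches it, so n = 3.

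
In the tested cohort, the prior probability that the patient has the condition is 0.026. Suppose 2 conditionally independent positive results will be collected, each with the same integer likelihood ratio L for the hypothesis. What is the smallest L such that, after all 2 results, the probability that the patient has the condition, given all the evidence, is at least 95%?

27

Prior odds = 0.026/0.974 = 13/487.
Target odds = 0.95/0.05 = 19.
Need L² ≥ 19 ÷ (13/487) = 9253/13.
26² = 676 < 9253/13 ≤ 729 = 27², so L = 27.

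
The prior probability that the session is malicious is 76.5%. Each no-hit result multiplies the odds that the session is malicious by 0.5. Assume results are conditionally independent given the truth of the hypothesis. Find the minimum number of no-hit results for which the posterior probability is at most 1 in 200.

10

Prior odds = 0.765/0.235 = 153/47.
Likelihood ratio per no-hit result = 0.5.
Target posterior odds = 0.005/0.995 = 1/199.
Require 0.5ⁿ ≤ 1/199 ÷ (153/47) = 47/30447.
0.5⁹ = 0.001953125 is still above 47/30447 but 0.5¹⁰ = 1/1024 is at or below it, so n = 10.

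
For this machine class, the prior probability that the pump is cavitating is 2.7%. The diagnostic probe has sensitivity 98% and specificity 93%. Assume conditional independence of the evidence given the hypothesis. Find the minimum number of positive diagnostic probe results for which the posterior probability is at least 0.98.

3

Prior odds = 0.027/0.973 = 27/973.
False-positive rate = 1 − 0.93 = 0.07; likelihood ratio of a positive = 0.98/0.07 = 14.
Target posterior odds = 0.98/0.02 = 49.
Need (27/973) × 14ⁿ ≥ 49, i.e. 14ⁿ ≥ 47677/27.
14² = 196 falls short of 47677/27 but 14³ = 2744 reaches it, so n = 3.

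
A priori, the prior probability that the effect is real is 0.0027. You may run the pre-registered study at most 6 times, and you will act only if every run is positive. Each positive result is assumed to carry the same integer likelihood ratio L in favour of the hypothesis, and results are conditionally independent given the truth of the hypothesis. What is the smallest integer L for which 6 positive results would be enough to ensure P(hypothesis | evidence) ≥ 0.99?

Prior odds = 0.0027/0.9973 = 27/9973.
Target odds = 0.99/0.01 = 99.
Need L⁶ ≥ 99 ÷ (27/9973) = 109703/3.
5⁶ = 15625 < 109703/3 ≤ 46656 = 6⁶, so L = 6.

6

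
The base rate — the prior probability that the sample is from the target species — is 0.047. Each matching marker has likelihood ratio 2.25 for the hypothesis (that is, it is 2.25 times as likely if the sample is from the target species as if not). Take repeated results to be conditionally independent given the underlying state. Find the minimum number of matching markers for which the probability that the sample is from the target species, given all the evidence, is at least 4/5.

6

Prior odds: 0.047 ÷ 0.953 = 47/953.
Likelihood ratio per matching marker = 2.25.
Target odds: 0.8 ÷ 0.2 = 4.
Need (47/953) × 2.25ⁿ ≥ 4, i.e. 2.25ⁿ ≥ 3812/47.
2.25⁵ = 59049/1024 falls short of 3812/47 but 2.25⁶ = 531441/4096 reaches it, so n = 6.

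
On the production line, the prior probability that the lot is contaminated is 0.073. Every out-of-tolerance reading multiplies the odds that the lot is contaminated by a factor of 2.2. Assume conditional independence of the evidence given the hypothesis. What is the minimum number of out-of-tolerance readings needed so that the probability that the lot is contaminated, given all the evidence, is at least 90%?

Prior odds: 0.073 ÷ 0.927 = 73/927.
Likelihood ratio per out-of-tolerance reading = 2.2.
Target odds: 0.9 ÷ 0.1 = 9.
Need (73/927) × 2.2ⁿ ≥ 9, i.e. 2.2ⁿ ≥ 8343/73.
2.2⁶ = 1771561/15625 falls short of 8343/73 but 2.2⁷ = 19487171/78125 reaches it, so n = 7.

7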